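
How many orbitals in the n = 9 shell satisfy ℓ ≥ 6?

Per ℓ-value: ℓ=6 → 13; ℓ=7 → 15; ℓ=8 → 17.
Total orbitals: 13 + 15 + 17 = 45.

45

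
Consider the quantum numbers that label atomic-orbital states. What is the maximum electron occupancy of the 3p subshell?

6

A subshell with l = 1 has 2l+1 = 3 orbitals, each holding 2 electrons (spin ±1/2), so 3 × 2 = 6.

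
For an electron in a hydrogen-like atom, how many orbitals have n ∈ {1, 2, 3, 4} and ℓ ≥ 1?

26

Go shell by shell, enumerating (ℓ, m_ℓ) with ℓ ≥ 1:
n=2 → 3; n=3 → 8; n=4 → 15.
Total orbitals: 3 + 8 + 15 = 26.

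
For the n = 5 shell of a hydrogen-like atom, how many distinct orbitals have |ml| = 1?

8

Go through l = 0, …, 4 (the values permitted for n = 5).
Contributions: l=1 → 2; l=2 → 2; l=3 → 2; l=4 → 2.
Total orbitals: 2 + 2 + 2 + 2 = 8.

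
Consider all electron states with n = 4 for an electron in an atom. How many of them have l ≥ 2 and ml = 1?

With n = 4 the allowed l are 0, 1, …, 3.
Per l-value: l=2 → 1; l=3 → 1.
Orbitals: 1 + 1 = 2. Each orbital carries two spin states, so 2 × 2 = 4 states.

4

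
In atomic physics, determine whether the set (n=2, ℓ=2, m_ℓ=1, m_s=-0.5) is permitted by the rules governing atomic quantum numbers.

The orbital quantum number must satisfy 0 ≤ ℓ ≤ n−1. With n = 2 the allowed ℓ values are 0, 1, so ℓ = 2 is out of range.

No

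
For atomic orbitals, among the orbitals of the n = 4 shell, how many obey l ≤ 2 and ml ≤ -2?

1

Go through l = 0, …, 3 (the values permitted for n = 4).
Contributions: l=2 → 1.
Total orbitals: 1.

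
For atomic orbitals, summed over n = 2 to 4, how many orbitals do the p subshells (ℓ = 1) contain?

A p subshell (ℓ = 1) exists for every n ≥ 2, so shells n = 2, 3, 4 each contribute one — 3 subshells.
Since each p subshell has 2·1+1 = 3 orbitals, the total is 3 × 3 = 9.

9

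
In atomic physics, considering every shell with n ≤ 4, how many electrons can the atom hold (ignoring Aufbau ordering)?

Total orbitals = 1² + 2² + 3² + 4² = 30. Doubling for spin gives 60 electrons.

60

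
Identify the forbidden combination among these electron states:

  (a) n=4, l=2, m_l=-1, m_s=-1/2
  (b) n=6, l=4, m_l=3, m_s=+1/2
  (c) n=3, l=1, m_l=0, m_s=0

(c)

(c) has m_s = 0, but an electron's spin must be ±1/2.
The remaining sets (a), (b) satisfy all four rules.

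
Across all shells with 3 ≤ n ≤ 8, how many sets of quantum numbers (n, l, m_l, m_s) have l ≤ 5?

For each n in the range, tally the orbitals obeying l ≤ 5:
n=3 → 9; n=4 → 16; n=5 → 25; n=6 → 36; n=7 → 36; n=8 → 36.
Orbitals: 9 + 16 + 25 + 36 + 36 + 36 = 158. Including both spin states (m_s = ±1/2) gives 2 × 158 = 316 states.

316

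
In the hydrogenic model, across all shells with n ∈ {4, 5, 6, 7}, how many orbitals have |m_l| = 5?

6

Work shell by shell — for each n, count the (l, m_l) pairs that satisfy |m_l| = 5:
n=6 → 2; n=7 → 4.
Total orbitals: 2 + 4 = 6.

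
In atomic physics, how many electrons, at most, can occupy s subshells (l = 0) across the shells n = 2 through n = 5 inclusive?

An s subshell (l = 0) exists for every n ≥ 1, so shells n = 2, 3, 4, 5 each contribute one — 4 subshells.
Since each s subshell holds 2(2·0+1) = 2 electrons, the total is 4 × 2 = 8.

8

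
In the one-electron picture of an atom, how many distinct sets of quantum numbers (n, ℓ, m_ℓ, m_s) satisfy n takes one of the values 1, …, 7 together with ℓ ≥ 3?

180

Work shell by shell — for each n, count the (ℓ, m_ℓ) pairs that satisfy ℓ ≥ 3:
n=4 → 7; n=5 → 16; n=6 → 27; n=7 → 40.
Orbitals: 7 + 16 + 27 + 40 = 90. Including both spin states (m_s = ±1/2) gives 2 × 90 = 180 states.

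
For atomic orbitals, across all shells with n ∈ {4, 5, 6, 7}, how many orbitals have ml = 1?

18

Per-shell orbital counts meeting the constraint:
n=4 → 3; n=5 → 4; n=6 → 5; n=7 → 6.
Total orbitals: 3 + 4 + 5 + 6 = 18.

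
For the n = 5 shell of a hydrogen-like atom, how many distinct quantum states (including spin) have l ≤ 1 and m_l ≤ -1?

The n = 5 shell has l = 0 through 4; check each.
The (l, m_l) pairs meeting l ≤ 1 and m_l ≤ -1 give: l=1 → 1.
Orbitals: 1. Each orbital carries two spin states, so 1 × 2 = 2 states.

2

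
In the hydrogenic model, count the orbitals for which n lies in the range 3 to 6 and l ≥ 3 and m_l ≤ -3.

10

Count contributing orbitals for each principal shell:
n=4 → 1; n=5 → 3; n=6 → 6.
Total orbitals: 1 + 3 + 6 = 10.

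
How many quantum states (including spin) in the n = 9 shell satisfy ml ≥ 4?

The n = 9 shell has l = 0 through 8; check each.
The (l, ml) pairs meeting ml ≥ 4 give: l=4 → 1; l=5 → 2; l=6 → 3; l=7 → 4; l=8 → 5.
Orbitals: 1 + 2 + 3 + 4 + 5 = 15. Each orbital carries two spin states, so 15 × 2 = 30 states.

30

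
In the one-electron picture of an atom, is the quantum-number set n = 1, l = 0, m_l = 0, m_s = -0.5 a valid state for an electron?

Allowed

n = 1 is a positive integer. l = 0 satisfies 0 ≤ l ≤ n−1 = 0. m_l = 0 lies in the range −l … +l (here 0). m_s = -1/2 is one of ±1/2.
All four constraints are satisfied.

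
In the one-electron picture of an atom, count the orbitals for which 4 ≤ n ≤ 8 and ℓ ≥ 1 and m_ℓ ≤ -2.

Count contributing orbitals for each principal shell:
n=4 → 3; n=5 → 6; n=6 → 10; n=7 → 15; n=8 → 21.
Total orbitals: 3 + 6 + 10 + 15 + 21 = 55.

55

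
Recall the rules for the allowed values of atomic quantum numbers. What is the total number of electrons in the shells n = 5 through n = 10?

710

Shell n has n² orbitals: 5²=25 + 6²=36 + 7²=49 + 8²=64 + 9²=81 + 10²=100 = 355 orbitals.
Two spin states per orbital: 2 × 355 = 710 electrons.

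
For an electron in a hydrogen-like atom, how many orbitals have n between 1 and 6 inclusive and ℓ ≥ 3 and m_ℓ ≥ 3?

10

For each n in the range, tally the orbitals obeying ℓ ≥ 3 and m_ℓ ≥ 3:
n=4 → 1; n=5 → 3; n=6 → 6.
Total orbitals: 1 + 3 + 6 = 10.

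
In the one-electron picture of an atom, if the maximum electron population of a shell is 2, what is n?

n = 1

2n² = 2 ⇒ n² = 1 ⇒ n = 1.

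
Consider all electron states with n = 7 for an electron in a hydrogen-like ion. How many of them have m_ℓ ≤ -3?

Per ℓ-value: ℓ=3 → 1; ℓ=4 → 2; ℓ=5 → 3; ℓ=6 → 4.
Orbitals: 1 + 2 + 3 + 4 = 10. Each orbital carries two spin states, so 10 × 2 = 20 states.

20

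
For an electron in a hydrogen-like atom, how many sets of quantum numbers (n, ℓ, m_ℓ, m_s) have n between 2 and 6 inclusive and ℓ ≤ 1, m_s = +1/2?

Per-shell orbital counts meeting the constraint:
n=2 → 4; n=3 → 4; n=4 → 4; n=5 → 4; n=6 → 4.
Orbitals: 4 + 4 + 4 + 4 + 4 = 20. With m_s fixed to +1/2 there is one state per orbital, so 20 states.

20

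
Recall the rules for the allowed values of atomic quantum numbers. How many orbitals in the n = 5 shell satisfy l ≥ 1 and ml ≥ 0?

14

Contributions: l=1 → 2; l=2 → 3; l=3 → 4; l=4 → 5.
Total orbitals: 2 + 3 + 4 + 5 = 14.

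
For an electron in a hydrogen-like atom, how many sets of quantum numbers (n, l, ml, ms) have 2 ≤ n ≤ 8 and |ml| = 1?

112

Go shell by shell, enumerating (l, ml) with |ml| = 1:
n=2 → 2; n=3 → 4; n=4 → 6; n=5 → 8; n=6 → 10; n=7 → 12; n=8 → 14.
Orbitals: 2 + 4 + 6 + 8 + 10 + 12 + 14 = 56. Including both spin states (ms = ±1/2) gives 2 × 56 = 112 states.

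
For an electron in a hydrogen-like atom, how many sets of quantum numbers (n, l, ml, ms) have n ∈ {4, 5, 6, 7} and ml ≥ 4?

20

Work shell by shell — for each n, count the (l, ml) pairs that satisfy ml ≥ 4:
n=5 → 1; n=6 → 3; n=7 → 6.
Orbitals: 1 + 3 + 6 = 10. Including both spin states (ms = ±1/2) gives 2 × 10 = 20 states.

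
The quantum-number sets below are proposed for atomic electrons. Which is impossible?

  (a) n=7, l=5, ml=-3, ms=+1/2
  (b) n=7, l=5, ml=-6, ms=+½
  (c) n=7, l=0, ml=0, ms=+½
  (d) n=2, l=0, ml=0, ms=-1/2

(b)

(b) has |ml| = 6 > l = 5, violating −l ≤ ml ≤ l.
The remaining sets (a), (c), (d) satisfy all four rules.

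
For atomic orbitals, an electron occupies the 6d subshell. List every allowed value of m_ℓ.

-2, -1, 0, 1, 2

The 6d subshell has ℓ = 2, and m_ℓ takes every integer from −ℓ to +ℓ. With ℓ = 2 that gives the 5 values -2, -1, 0, 1, 2.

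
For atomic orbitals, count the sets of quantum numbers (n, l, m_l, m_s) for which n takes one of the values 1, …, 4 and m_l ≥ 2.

8

Go shell by shell, enumerating (l, m_l) with m_l ≥ 2:
n=3 → 1; n=4 → 3.
Orbitals: 1 + 3 = 4. Including both spin states (m_s = ±1/2) gives 2 × 4 = 8 states.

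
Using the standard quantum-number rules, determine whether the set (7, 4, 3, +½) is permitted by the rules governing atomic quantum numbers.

Allowed

n = 7 is a positive integer. ℓ = 4 satisfies 0 ≤ ℓ ≤ n−1 = 6. m_ℓ = 3 lies in the range −ℓ … +ℓ (here −4 … 4). m_s = +1/2 is one of ±1/2.
All four constraints are satisfied.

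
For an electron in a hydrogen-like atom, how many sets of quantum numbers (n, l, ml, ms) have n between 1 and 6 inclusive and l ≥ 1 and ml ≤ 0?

Treat each shell separately and count matching orbitals:
n=2 → 2; n=3 → 5; n=4 → 9; n=5 → 14; n=6 → 20.
Orbitals: 2 + 5 + 9 + 14 + 20 = 50. Including both spin states (ms = ±1/2) gives 2 × 50 = 100 states.

100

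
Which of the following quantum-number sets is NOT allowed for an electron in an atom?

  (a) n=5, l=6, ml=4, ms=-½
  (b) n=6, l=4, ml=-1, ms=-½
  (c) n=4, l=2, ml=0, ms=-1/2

(a) has l = 6 ≥ n = 5, violating 0 ≤ l ≤ n−1.
The remaining sets (b), (c) satisfy all four rules.

(a)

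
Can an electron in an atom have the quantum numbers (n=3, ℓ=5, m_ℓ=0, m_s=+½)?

The orbital quantum number must satisfy 0 ≤ ℓ ≤ n−1. With n = 3 the allowed ℓ values are 0, 1, 2, so ℓ = 5 is out of range.

No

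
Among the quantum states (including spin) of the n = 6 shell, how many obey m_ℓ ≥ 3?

12

The n = 6 shell has ℓ = 0 through 5; check each.
Contributions: ℓ=3 → 1; ℓ=4 → 2; ℓ=5 → 3.
Orbitals: 1 + 2 + 3 = 6. Each orbital carries two spin states, so 6 × 2 = 12 states.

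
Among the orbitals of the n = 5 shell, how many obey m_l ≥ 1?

Go through l = 0, …, 4 (the values permitted for n = 5).
Per l-value: l=1 → 1; l=2 → 2; l=3 → 3; l=4 → 4.
Total orbitals: 1 + 2 + 3 + 4 = 10.

10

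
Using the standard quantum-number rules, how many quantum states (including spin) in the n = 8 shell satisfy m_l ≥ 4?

Go through l = 0, …, 7 (the values permitted for n = 8).
Per l-value: l=4 → 1; l=5 → 2; l=6 → 3; l=7 → 4.
Orbitals: 1 + 2 + 3 + 4 = 10. Each orbital carries two spin states, so 10 × 2 = 20 states.

20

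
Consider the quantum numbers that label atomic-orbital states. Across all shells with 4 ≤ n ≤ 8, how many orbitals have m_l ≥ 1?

80

Treat each shell separately and count matching orbitals:
n=4 → 6; n=5 → 10; n=6 → 15; n=7 → 21; n=8 → 28.
Total orbitals: 6 + 10 + 15 + 21 + 28 = 80.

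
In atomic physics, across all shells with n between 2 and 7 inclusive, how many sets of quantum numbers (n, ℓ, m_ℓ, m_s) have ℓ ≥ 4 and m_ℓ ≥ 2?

44

Treat each shell separately and count matching orbitals:
n=5 → 3; n=6 → 7; n=7 → 12.
Orbitals: 3 + 7 + 12 = 22. Including both spin states (m_s = ±1/2) gives 2 × 22 = 44 states.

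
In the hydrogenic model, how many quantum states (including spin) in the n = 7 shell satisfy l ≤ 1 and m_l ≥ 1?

With n = 7 the allowed l are 0, 1, …, 6.
The (l, m_l) pairs meeting l ≤ 1 and m_l ≥ 1 give: l=1 → 1.
Orbitals: 1. Each orbital carries two spin states, so 1 × 2 = 2 states.

2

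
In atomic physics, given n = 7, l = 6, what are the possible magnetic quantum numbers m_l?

-6, -5, -4, -3, -2, -1, 0, 1, 2, 3, 4, 5, 6

m_l takes every integer from −l to +l. With l = 6 that gives the 13 values -6, -5, -4, -3, -2, -1, 0, 1, 2, 3, 4, 5, 6.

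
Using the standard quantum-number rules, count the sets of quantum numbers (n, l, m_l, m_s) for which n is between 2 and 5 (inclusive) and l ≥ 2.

Go shell by shell, enumerating (l, m_l) with l ≥ 2:
n=3 → 5; n=4 → 12; n=5 → 21.
Orbitals: 5 + 12 + 21 = 38. Including both spin states (m_s = ±1/2) gives 2 × 38 = 76 states.

76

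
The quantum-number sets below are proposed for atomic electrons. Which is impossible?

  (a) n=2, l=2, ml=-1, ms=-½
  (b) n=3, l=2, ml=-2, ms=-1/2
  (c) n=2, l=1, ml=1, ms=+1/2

(a)

(a) has l = 2 ≥ n = 2, violating 0 ≤ l ≤ n−1.
The remaining sets (b), (c) satisfy all four rules.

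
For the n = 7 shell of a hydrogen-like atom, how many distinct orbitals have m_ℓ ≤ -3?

10

Go through ℓ = 0, …, 6 (the values permitted for n = 7).
Per ℓ-value: ℓ=3 → 1; ℓ=4 → 2; ℓ=5 → 3; ℓ=6 → 4.
Total orbitals: 1 + 2 + 3 + 4 = 10.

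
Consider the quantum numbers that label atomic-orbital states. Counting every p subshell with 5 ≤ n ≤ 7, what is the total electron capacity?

A p subshell (l = 1) exists for every n ≥ 2, so shells n = 5, 6, 7 each contribute one — 3 subshells.
Since each p subshell holds 2(2·1+1) = 6 electrons, the total is 3 × 6 = 18.

18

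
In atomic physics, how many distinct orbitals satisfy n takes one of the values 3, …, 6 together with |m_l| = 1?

28

For each n in the range, tally the orbitals obeying |m_l| = 1:
n=3 → 4; n=4 → 6; n=5 → 8; n=6 → 10.
Total orbitals: 4 + 6 + 8 + 10 = 28.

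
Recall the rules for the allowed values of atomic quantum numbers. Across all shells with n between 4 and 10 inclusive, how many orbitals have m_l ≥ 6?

Go shell by shell, enumerating (l, m_l) with m_l ≥ 6:
n=7 → 1; n=8 → 3; n=9 → 6; n=10 → 10.
Total orbitals: 1 + 3 + 6 + 10 = 20.

20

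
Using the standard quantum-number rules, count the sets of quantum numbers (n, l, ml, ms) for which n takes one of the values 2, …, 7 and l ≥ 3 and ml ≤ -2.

60

Go shell by shell, enumerating (l, ml) with l ≥ 3 and ml ≤ -2:
n=4 → 2; n=5 → 5; n=6 → 9; n=7 → 14.
Orbitals: 2 + 5 + 9 + 14 = 30. Including both spin states (ms = ±1/2) gives 2 × 30 = 60 states.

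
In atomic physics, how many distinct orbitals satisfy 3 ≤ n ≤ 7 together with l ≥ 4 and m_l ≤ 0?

34

Per-shell orbital counts meeting the constraint:
n=5 → 5; n=6 → 11; n=7 → 18.
Total orbitals: 5 + 11 + 18 = 34.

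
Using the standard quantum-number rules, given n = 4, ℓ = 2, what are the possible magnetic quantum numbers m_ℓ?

m_ℓ takes every integer from −ℓ to +ℓ. With ℓ = 2 that gives the 5 values -2, -1, 0, 1, 2.

-2, -1, 0, 1, 2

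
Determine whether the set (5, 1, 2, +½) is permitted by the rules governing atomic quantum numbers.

The magnetic quantum number must satisfy −l ≤ m_l ≤ l. With l = 1, m_l can only be -1, 0, 1, so m_l = 2 is forbidden.

No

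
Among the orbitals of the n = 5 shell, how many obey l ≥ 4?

The n = 5 shell has l = 0 through 4; check each.
Orbitals with l ≥ 4, by l: l=4 → 9.
Total orbitals: 9.

9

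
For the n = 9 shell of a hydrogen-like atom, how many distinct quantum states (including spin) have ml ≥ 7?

6

Go through l = 0, …, 8 (the values permitted for n = 9).
Orbitals with ml ≥ 7, by l: l=7 → 1; l=8 → 2.
Orbitals: 1 + 2 = 3. Each orbital carries two spin states, so 3 × 2 = 6 states.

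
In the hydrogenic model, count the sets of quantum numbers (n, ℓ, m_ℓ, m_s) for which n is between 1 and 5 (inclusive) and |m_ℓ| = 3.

12

Go shell by shell, enumerating (ℓ, m_ℓ) with |m_ℓ| = 3:
n=4 → 2; n=5 → 4.
Orbitals: 2 + 4 = 6. Including both spin states (m_s = ±1/2) gives 2 × 6 = 12 states.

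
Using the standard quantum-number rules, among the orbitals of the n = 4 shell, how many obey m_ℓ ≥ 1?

6

The (ℓ, m_ℓ) pairs meeting m_ℓ ≥ 1 give: ℓ=1 → 1; ℓ=2 → 2; ℓ=3 → 3.
Total orbitals: 1 + 2 + 3 = 6.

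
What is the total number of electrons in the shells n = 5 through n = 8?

348

Shell n has n² orbitals: 5²=25 + 6²=36 + 7²=49 + 8²=64 = 174 orbitals.
Two spin states per orbital: 2 × 174 = 348 electrons.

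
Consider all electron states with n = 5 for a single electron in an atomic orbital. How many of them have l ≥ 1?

Per l-value: l=1 → 3; l=2 → 5; l=3 → 7; l=4 → 9.
Orbitals: 3 + 5 + 7 + 9 = 24. Each orbital carries two spin states, so 24 × 2 = 48 states.

48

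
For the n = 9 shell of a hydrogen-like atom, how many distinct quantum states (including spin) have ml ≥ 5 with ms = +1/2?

10

The n = 9 shell has l = 0 through 8; check each.
The (l, ml) pairs meeting ml ≥ 5 give: l=5 → 1; l=6 → 2; l=7 → 3; l=8 → 4.
Orbitals: 1 + 2 + 3 + 4 = 10. With ms fixed to a single value there is one state per orbital, giving 10 states.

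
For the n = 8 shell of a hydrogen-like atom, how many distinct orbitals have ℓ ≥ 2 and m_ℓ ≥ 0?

33

The (ℓ, m_ℓ) pairs meeting ℓ ≥ 2 and m_ℓ ≥ 0 give: ℓ=2 → 3; ℓ=3 → 4; ℓ=4 → 5; ℓ=5 → 6; ℓ=6 → 7; ℓ=7 → 8.
Total orbitals: 3 + 4 + 5 + 6 + 7 + 8 = 33.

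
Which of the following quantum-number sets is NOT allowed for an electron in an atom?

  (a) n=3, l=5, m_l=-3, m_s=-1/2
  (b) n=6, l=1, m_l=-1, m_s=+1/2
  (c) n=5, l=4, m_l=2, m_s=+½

(a)

(a) has l = 5 ≥ n = 3, violating 0 ≤ l ≤ n−1.
The remaining sets (b), (c) satisfy all four rules.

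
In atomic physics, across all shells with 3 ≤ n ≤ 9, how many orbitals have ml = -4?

15

Work shell by shell — for each n, count the (l, ml) pairs that satisfy ml = -4:
n=5 → 1; n=6 → 2; n=7 → 3; n=8 → 4; n=9 → 5.
Total orbitals: 1 + 2 + 3 + 4 + 5 = 15.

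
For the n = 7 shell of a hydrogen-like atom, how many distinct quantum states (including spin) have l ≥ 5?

48

The n = 7 shell has l = 0 through 6; check each.
Contributions: l=5 → 11; l=6 → 13.
Orbitals: 11 + 13 = 24. Each orbital carries two spin states, so 24 × 2 = 48 states.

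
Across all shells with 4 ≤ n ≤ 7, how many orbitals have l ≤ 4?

91

Treat each shell separately and count matching orbitals:
n=4 → 16; n=5 → 25; n=6 → 25; n=7 → 25.
Total orbitals: 16 + 25 + 25 + 25 = 91.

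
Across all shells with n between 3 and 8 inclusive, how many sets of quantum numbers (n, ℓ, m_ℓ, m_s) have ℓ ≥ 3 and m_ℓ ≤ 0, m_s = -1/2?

80

Count contributing orbitals for each principal shell:
n=4 → 4; n=5 → 9; n=6 → 15; n=7 → 22; n=8 → 30.
Orbitals: 4 + 9 + 15 + 22 + 30 = 80. With m_s fixed to -1/2 there is one state per orbital, so 80 states.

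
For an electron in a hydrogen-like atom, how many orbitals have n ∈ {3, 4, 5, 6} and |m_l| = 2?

Go shell by shell, enumerating (l, m_l) with |m_l| = 2:
n=3 → 2; n=4 → 4; n=5 → 6; n=6 → 8.
Total orbitals: 2 + 4 + 6 + 8 = 20.

20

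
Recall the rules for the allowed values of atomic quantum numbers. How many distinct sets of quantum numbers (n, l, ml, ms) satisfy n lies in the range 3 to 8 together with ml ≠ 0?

332

Per-shell orbital counts meeting the constraint:
n=3 → 6; n=4 → 12; n=5 → 20; n=6 → 30; n=7 → 42; n=8 → 56.
Orbitals: 6 + 12 + 20 + 30 + 42 + 56 = 166. Including both spin states (ms = ±1/2) gives 2 × 166 = 332 states.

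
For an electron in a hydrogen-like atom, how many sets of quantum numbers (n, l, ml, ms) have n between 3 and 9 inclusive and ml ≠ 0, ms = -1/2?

238

Work shell by shell — for each n, count the (l, ml) pairs that satisfy ml ≠ 0:
n=3 → 6; n=4 → 12; n=5 → 20; n=6 → 30; n=7 → 42; n=8 → 56; n=9 → 72.
Orbitals: 6 + 12 + 20 + 30 + 42 + 56 + 72 = 238. With ms fixed to -1/2 there is one state per orbital, so 238 states.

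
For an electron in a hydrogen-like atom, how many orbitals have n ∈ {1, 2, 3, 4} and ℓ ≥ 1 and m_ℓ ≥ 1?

10

Per-shell orbital counts meeting the constraint:
n=2 → 1; n=3 → 3; n=4 → 6.
Total orbitals: 1 + 3 + 6 = 10.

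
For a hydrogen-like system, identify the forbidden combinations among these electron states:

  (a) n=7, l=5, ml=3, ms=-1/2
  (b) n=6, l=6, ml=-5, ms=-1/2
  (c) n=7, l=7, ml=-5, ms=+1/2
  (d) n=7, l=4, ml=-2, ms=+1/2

(b) and (c)

(b) has l = 6 ≥ n = 6, violating 0 ≤ l ≤ n−1.
(c) has l = 7 ≥ n = 7, violating 0 ≤ l ≤ n−1.
The remaining sets (a), (d) satisfy all four rules.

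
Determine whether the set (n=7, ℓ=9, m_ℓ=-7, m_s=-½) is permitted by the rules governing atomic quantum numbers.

Invalid

The orbital quantum number must satisfy 0 ≤ ℓ ≤ n−1. With n = 7 the allowed ℓ values are 0, 1, 2, 3, 4, 5, 6, so ℓ = 9 is out of range.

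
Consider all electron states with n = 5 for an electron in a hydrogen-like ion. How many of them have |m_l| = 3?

For n = 5, l ranges over 0 … 4.
Per l-value: l=3 → 2; l=4 → 2.
Orbitals: 2 + 2 = 4. Each orbital carries two spin states, so 4 × 2 = 8 states.

8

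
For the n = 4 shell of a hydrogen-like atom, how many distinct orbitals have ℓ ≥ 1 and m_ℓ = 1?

3

Orbitals with ℓ ≥ 1 and m_ℓ = 1, by ℓ: ℓ=1 → 1; ℓ=2 → 1; ℓ=3 → 1.
Total orbitals: 1 + 1 + 1 = 3.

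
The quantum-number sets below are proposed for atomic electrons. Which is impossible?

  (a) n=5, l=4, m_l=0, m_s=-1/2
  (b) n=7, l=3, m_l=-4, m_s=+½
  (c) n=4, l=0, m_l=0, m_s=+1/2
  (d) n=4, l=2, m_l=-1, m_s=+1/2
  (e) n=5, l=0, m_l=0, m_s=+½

(b)

(b) has |m_l| = 4 > l = 3, violating −l ≤ m_l ≤ l.
The remaining sets (a), (c), (d), (e) satisfy all four rules.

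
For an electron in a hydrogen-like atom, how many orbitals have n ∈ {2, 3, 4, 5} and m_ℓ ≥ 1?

Go shell by shell, enumerating (ℓ, m_ℓ) with m_ℓ ≥ 1:
n=2 → 1; n=3 → 3; n=4 → 6; n=5 → 10.
Total orbitals: 1 + 3 + 6 + 10 = 20.

20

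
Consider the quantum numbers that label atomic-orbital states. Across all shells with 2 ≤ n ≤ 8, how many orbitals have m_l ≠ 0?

168

For each n in the range, tally the orbitals obeying m_l ≠ 0:
n=2 → 2; n=3 → 6; n=4 → 12; n=5 → 20; n=6 → 30; n=7 → 42; n=8 → 56.
Total orbitals: 2 + 6 + 12 + 20 + 30 + 42 + 56 = 168.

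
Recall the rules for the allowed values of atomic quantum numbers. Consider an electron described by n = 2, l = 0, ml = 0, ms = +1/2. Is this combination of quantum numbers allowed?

n = 2 is a positive integer. l = 0 satisfies 0 ≤ l ≤ n−1 = 1. ml = 0 lies in the range −l … +l (here 0). ms = +1/2 is one of ±1/2.
All four constraints are satisfied.

Yes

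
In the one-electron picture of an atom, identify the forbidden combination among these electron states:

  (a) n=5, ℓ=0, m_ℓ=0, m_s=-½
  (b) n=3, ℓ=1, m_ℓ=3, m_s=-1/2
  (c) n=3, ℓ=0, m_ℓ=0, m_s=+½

(b) has |m_ℓ| = 3 > ℓ = 1, violating −ℓ ≤ m_ℓ ≤ ℓ.
The remaining sets (a), (c) satisfy all four rules.

(b)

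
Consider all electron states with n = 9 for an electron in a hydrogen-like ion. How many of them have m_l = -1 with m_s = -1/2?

With n = 9 the allowed l are 0, 1, …, 8.
Orbitals with m_l = -1, by l: l=1 → 1; l=2 → 1; l=3 → 1; l=4 → 1; l=5 → 1; l=6 → 1; l=7 → 1; l=8 → 1.
Orbitals: 1 + 1 + 1 + 1 + 1 + 1 + 1 + 1 = 8. With m_s fixed to a single value there is one state per orbital, giving 8 states.

8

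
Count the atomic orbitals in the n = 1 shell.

1

The n = 1 shell contains n² = 1² = 1 orbital.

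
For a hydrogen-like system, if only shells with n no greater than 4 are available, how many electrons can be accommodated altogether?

60

Total orbitals = 1² + 2² + 3² + 4² = 30. Doubling for spin gives 60 electrons.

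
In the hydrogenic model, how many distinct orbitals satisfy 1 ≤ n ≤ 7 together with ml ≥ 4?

10

Work shell by shell — for each n, count the (l, ml) pairs that satisfy ml ≥ 4:
n=5 → 1; n=6 → 3; n=7 → 6.
Total orbitals: 1 + 3 + 6 = 10.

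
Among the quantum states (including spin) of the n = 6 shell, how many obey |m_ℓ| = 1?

20

Go through ℓ = 0, …, 5 (the values permitted for n = 6).
Contributions: ℓ=1 → 2; ℓ=2 → 2; ℓ=3 → 2; ℓ=4 → 2; ℓ=5 → 2.
Orbitals: 2 + 2 + 2 + 2 + 2 = 10. Each orbital carries two spin states, so 10 × 2 = 20 states.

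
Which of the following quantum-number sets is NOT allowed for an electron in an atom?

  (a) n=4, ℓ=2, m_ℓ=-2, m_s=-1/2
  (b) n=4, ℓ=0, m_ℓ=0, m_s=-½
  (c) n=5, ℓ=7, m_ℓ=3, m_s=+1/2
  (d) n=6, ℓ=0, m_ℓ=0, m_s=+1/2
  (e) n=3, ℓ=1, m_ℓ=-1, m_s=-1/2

(c) has ℓ = 7 ≥ n = 5, violating 0 ≤ ℓ ≤ n−1.
The remaining sets (a), (b), (d), (e) satisfy all four rules.

(c)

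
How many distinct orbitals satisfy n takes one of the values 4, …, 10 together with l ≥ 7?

98

Per-shell orbital counts meeting the constraint:
n=8 → 15; n=9 → 32; n=10 → 51.
Total orbitals: 15 + 32 + 51 = 98.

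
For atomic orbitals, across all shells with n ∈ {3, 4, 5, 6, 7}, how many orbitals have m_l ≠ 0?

Work shell by shell — for each n, count the (l, m_l) pairs that satisfy m_l ≠ 0:
n=3 → 6; n=4 → 12; n=5 → 20; n=6 → 30; n=7 → 42.
Total orbitals: 6 + 12 + 20 + 30 + 42 = 110.

110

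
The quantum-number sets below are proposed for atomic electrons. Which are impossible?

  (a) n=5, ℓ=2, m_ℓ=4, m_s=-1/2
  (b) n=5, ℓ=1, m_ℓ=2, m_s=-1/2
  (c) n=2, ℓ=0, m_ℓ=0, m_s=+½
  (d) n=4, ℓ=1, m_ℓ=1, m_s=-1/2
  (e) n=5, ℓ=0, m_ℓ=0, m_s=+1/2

(a) and (b)

(a) has |m_ℓ| = 4 > ℓ = 2, violating −ℓ ≤ m_ℓ ≤ ℓ.
(b) has |m_ℓ| = 2 > ℓ = 1, violating −ℓ ≤ m_ℓ ≤ ℓ.
The remaining sets (c), (d), (e) satisfy all four rules.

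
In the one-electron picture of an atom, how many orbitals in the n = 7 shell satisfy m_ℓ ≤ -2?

15

The (ℓ, m_ℓ) pairs meeting m_ℓ ≤ -2 give: ℓ=2 → 1; ℓ=3 → 2; ℓ=4 → 3; ℓ=5 → 4; ℓ=6 → 5.
Total orbitals: 1 + 2 + 3 + 4 + 5 = 15.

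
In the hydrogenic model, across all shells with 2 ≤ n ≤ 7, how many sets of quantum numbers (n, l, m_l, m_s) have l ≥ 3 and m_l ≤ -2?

60

Count contributing orbitals for each principal shell:
n=4 → 2; n=5 → 5; n=6 → 9; n=7 → 14.
Orbitals: 2 + 5 + 9 + 14 = 30. Including both spin states (m_s = ±1/2) gives 2 × 30 = 60 states.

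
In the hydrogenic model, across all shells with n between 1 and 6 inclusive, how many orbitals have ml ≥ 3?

Work shell by shell — for each n, count the (l, ml) pairs that satisfy ml ≥ 3:
n=4 → 1; n=5 → 3; n=6 → 6.
Total orbitals: 1 + 3 + 6 = 10.

10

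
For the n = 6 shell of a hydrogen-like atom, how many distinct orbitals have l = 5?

11

Go through l = 0, …, 5 (the values permitted for n = 6).
Orbitals with l = 5, by l: l=5 → 11.
Total orbitals: 11.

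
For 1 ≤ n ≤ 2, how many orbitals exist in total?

5

Total orbitals = 1² + 2² = 5.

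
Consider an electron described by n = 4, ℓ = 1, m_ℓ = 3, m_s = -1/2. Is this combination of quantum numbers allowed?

The magnetic quantum number must satisfy −ℓ ≤ m_ℓ ≤ ℓ. With ℓ = 1, m_ℓ can only be -1, 0, 1, so m_ℓ = 3 is forbidden.

Invalid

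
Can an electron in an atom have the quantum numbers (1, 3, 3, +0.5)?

The orbital quantum number must satisfy 0 ≤ l ≤ n−1. With n = 1 the allowed l values are 0, so l = 3 is out of range.

Not allowed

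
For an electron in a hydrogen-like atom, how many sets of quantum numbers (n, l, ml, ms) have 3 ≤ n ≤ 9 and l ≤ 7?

Per-shell orbital counts meeting the constraint:
n=3 → 9; n=4 → 16; n=5 → 25; n=6 → 36; n=7 → 49; n=8 → 64; n=9 → 64.
Orbitals: 9 + 16 + 25 + 36 + 49 + 64 + 64 = 263. Including both spin states (ms = ±1/2) gives 2 × 263 = 526 states.

526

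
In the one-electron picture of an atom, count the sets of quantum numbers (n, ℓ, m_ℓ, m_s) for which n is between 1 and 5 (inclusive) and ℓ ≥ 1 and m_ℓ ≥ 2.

Work shell by shell — for each n, count the (ℓ, m_ℓ) pairs that satisfy ℓ ≥ 1 and m_ℓ ≥ 2:
n=3 → 1; n=4 → 3; n=5 → 6.
Orbitals: 1 + 3 + 6 = 10. Including both spin states (m_s = ±1/2) gives 2 × 10 = 20 states.

20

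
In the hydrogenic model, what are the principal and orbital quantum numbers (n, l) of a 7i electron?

The leading integer gives n = 7; the letter 'i' means l = 6.

n = 7, l = 6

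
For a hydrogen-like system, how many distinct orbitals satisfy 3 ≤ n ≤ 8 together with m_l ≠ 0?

Go shell by shell, enumerating (l, m_l) with m_l ≠ 0:
n=3 → 6; n=4 → 12; n=5 → 20; n=6 → 30; n=7 → 42; n=8 → 56.
Total orbitals: 6 + 12 + 20 + 30 + 42 + 56 = 166.

166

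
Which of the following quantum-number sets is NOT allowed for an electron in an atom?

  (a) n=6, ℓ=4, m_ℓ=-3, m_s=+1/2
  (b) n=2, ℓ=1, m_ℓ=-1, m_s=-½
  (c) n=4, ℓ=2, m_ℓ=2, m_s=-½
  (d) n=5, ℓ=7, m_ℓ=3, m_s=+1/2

(d)

(d) has ℓ = 7 ≥ n = 5, violating 0 ≤ ℓ ≤ n−1.
The remaining sets (a), (b), (c) satisfy all four rules.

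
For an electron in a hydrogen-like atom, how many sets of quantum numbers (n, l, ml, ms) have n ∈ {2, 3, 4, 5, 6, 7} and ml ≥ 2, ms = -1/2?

For each n in the range, tally the orbitals obeying ml ≥ 2:
n=3 → 1; n=4 → 3; n=5 → 6; n=6 → 10; n=7 → 15.
Orbitals: 1 + 3 + 6 + 10 + 15 = 35. With ms fixed to -1/2 there is one state per orbital, so 35 states.

35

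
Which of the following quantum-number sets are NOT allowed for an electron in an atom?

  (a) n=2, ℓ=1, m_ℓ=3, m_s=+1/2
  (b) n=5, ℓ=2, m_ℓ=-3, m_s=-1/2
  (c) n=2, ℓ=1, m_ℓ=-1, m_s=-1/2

(a) has |m_ℓ| = 3 > ℓ = 1, violating −ℓ ≤ m_ℓ ≤ ℓ.
(b) has |m_ℓ| = 3 > ℓ = 2, violating −ℓ ≤ m_ℓ ≤ ℓ.
The remaining set (c) satisfies all four rules.

(a) and (b)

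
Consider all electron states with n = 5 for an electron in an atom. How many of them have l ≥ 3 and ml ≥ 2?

The n = 5 shell has l = 0 through 4; check each.
Orbitals with l ≥ 3 and ml ≥ 2, by l: l=3 → 2; l=4 → 3.
Orbitals: 2 + 3 = 5. Each orbital carries two spin states, so 5 × 2 = 10 states.

10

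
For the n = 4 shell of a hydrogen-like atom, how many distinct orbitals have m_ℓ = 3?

1

Per ℓ-value: ℓ=3 → 1.
Total orbitals: 1.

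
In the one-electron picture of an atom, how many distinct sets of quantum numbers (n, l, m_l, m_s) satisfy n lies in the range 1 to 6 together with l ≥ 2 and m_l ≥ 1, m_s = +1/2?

Work shell by shell — for each n, count the (l, m_l) pairs that satisfy l ≥ 2 and m_l ≥ 1:
n=3 → 2; n=4 → 5; n=5 → 9; n=6 → 14.
Orbitals: 2 + 5 + 9 + 14 = 30. With m_s fixed to +1/2 there is one state per orbital, so 30 states.

30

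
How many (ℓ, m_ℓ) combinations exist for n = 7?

49

The n = 7 shell contains n² = 7² = 49 orbitals.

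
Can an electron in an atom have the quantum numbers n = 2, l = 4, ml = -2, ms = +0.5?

No

The orbital quantum number must satisfy 0 ≤ l ≤ n−1. With n = 2 the allowed l values are 0, 1, so l = 4 is out of range.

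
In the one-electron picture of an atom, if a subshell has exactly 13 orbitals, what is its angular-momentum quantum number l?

l = 6

2l+1 = 13 gives l = 6.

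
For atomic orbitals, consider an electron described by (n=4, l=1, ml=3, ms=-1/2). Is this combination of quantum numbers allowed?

The magnetic quantum number must satisfy −l ≤ ml ≤ l. With l = 1, ml can only be -1, 0, 1, so ml = 3 is forbidden.

Not allowed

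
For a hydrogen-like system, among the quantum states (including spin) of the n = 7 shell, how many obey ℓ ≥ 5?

Per ℓ-value: ℓ=5 → 11; ℓ=6 → 13.
Orbitals: 11 + 13 = 24. Each orbital carries two spin states, so 24 × 2 = 48 states.

48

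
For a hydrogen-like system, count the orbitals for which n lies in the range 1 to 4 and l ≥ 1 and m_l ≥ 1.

Go shell by shell, enumerating (l, m_l) with l ≥ 1 and m_l ≥ 1:
n=2 → 1; n=3 → 3; n=4 → 6.
Total orbitals: 1 + 3 + 6 = 10.

10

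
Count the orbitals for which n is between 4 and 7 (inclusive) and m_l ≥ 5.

4

Work shell by shell — for each n, count the (l, m_l) pairs that satisfy m_l ≥ 5:
n=6 → 1; n=7 → 3.
Total orbitals: 1 + 3 = 4.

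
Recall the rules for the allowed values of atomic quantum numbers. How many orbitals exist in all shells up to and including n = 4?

Total orbitals = 1² + 2² + 3² + 4² = 30.

30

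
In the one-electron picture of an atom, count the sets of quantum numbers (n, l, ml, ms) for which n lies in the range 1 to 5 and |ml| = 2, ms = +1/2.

For each n in the range, tally the orbitals obeying |ml| = 2:
n=3 → 2; n=4 → 4; n=5 → 6.
Orbitals: 2 + 4 + 6 = 12. With ms fixed to +1/2 there is one state per orbital, so 12 states.

12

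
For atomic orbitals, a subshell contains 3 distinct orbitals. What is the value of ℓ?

ℓ = 1 (p)

2ℓ+1 = 3 gives ℓ = 1.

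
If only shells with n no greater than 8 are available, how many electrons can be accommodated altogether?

408

Total orbitals = 1² + 2² + 3² + 4² + 5² + 6² + 7² + 8² = 204. Doubling for spin gives 408 electrons.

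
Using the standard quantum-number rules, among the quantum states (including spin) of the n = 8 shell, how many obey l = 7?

For n = 8, l ranges over 0 … 7.
The (l, m_l) pairs meeting l = 7 give: l=7 → 15.
Orbitals: 15. Each orbital carries two spin states, so 15 × 2 = 30 states.

30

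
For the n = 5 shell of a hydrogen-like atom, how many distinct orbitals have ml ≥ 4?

1

Go through l = 0, …, 4 (the values permitted for n = 5).
The (l, ml) pairs meeting ml ≥ 4 give: l=4 → 1.
Total orbitals: 1.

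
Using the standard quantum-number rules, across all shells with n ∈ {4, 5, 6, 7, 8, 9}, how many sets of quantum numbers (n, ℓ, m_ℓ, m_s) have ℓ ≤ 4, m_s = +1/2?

Treat each shell separately and count matching orbitals:
n=4 → 16; n=5 → 25; n=6 → 25; n=7 → 25; n=8 → 25; n=9 → 25.
Orbitals: 16 + 25 + 25 + 25 + 25 + 25 = 141. With m_s fixed to +1/2 there is one state per orbital, so 141 states.

141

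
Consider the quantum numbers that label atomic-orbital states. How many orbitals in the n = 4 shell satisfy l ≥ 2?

With n = 4 the allowed l are 0, 1, …, 3.
Contributions: l=2 → 5; l=3 → 7.
Total orbitals: 5 + 7 = 12.

12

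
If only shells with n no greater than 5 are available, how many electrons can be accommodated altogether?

Total orbitals = 1² + 2² + 3² + 4² + 5² = 55. Doubling for spin gives 110 electrons.

110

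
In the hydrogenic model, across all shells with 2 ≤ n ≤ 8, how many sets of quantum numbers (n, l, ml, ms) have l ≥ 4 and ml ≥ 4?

Work shell by shell — for each n, count the (l, ml) pairs that satisfy l ≥ 4 and ml ≥ 4:
n=5 → 1; n=6 → 3; n=7 → 6; n=8 → 10.
Orbitals: 1 + 3 + 6 + 10 = 20. Including both spin states (ms = ±1/2) gives 2 × 20 = 40 states.

40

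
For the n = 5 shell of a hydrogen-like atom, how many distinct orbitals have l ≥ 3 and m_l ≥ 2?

5

Contributions: l=3 → 2; l=4 → 3.
Total orbitals: 2 + 3 = 5.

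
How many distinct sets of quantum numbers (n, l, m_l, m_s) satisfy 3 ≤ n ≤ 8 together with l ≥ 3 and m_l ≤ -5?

20

For each n in the range, tally the orbitals obeying l ≥ 3 and m_l ≤ -5:
n=6 → 1; n=7 → 3; n=8 → 6.
Orbitals: 1 + 3 + 6 = 10. Including both spin states (m_s = ±1/2) gives 2 × 10 = 20 states.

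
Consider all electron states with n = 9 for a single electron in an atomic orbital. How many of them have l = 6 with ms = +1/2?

The n = 9 shell has l = 0 through 8; check each.
Contributions: l=6 → 13.
Orbitals: 13. With ms fixed to a single value there is one state per orbital, giving 13 states.

13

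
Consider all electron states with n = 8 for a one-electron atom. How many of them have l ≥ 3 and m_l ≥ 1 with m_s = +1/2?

25

Per l-value: l=3 → 3; l=4 → 4; l=5 → 5; l=6 → 6; l=7 → 7.
Orbitals: 3 + 4 + 5 + 6 + 7 = 25. With m_s fixed to a single value there is one state per orbital, giving 25 states.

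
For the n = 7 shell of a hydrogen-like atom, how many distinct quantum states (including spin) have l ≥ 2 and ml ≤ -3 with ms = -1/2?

Go through l = 0, …, 6 (the values permitted for n = 7).
The (l, ml) pairs meeting l ≥ 2 and ml ≤ -3 give: l=3 → 1; l=4 → 2; l=5 → 3; l=6 → 4.
Orbitals: 1 + 2 + 3 + 4 = 10. With ms fixed to a single value there is one state per orbital, giving 10 states.

10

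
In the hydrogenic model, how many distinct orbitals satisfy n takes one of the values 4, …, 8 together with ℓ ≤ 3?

Count contributing orbitals for each principal shell:
n=4 → 16; n=5 → 16; n=6 → 16; n=7 → 16; n=8 → 16.
Total orbitals: 16 + 16 + 16 + 16 + 16 = 80.

80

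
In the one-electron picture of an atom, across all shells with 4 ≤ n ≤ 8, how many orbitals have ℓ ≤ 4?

Treat each shell separately and count matching orbitals:
n=4 → 16; n=5 → 25; n=6 → 25; n=7 → 25; n=8 → 25.
Total orbitals: 16 + 25 + 25 + 25 + 25 = 116.

116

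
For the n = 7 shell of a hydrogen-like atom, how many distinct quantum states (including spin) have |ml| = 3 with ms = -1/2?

Contributions: l=3 → 2; l=4 → 2; l=5 → 2; l=6 → 2.
Orbitals: 2 + 2 + 2 + 2 = 8. With ms fixed to a single value there is one state per orbital, giving 8 states.

8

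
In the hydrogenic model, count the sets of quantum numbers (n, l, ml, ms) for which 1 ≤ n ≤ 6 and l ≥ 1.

For each n in the range, tally the orbitals obeying l ≥ 1:
n=2 → 3; n=3 → 8; n=4 → 15; n=5 → 24; n=6 → 35.
Orbitals: 3 + 8 + 15 + 24 + 35 = 85. Including both spin states (ms = ±1/2) gives 2 × 85 = 170 states.

170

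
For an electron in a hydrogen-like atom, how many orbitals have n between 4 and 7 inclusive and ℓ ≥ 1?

122

Count contributing orbitals for each principal shell:
n=4 → 15; n=5 → 24; n=6 → 35; n=7 → 48.
Total orbitals: 15 + 24 + 35 + 48 = 122.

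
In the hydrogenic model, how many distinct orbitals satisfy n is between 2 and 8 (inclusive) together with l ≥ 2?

Work shell by shell — for each n, count the (l, ml) pairs that satisfy l ≥ 2:
n=3 → 5; n=4 → 12; n=5 → 21; n=6 → 32; n=7 → 45; n=8 → 60.
Total orbitals: 5 + 12 + 21 + 32 + 45 + 60 = 175.

175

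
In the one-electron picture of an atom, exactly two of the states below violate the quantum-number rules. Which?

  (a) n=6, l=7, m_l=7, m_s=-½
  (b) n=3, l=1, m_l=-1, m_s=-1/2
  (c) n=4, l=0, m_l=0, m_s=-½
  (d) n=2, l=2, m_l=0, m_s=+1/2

(a) and (d)

(a) has l = 7 ≥ n = 6, violating 0 ≤ l ≤ n−1.
(d) has l = 2 ≥ n = 2, violating 0 ≤ l ≤ n−1.
The remaining sets (b), (c) satisfy all four rules.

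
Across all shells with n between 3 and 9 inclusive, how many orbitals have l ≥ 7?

For each n in the range, tally the orbitals obeying l ≥ 7:
n=8 → 15; n=9 → 32.
Total orbitals: 15 + 32 = 47.

47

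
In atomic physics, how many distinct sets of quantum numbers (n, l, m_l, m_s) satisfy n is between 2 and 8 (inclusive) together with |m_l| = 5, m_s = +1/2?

12

Count contributing orbitals for each principal shell:
n=6 → 2; n=7 → 4; n=8 → 6.
Orbitals: 2 + 4 + 6 = 12. With m_s fixed to +1/2 there is one state per orbital, so 12 states.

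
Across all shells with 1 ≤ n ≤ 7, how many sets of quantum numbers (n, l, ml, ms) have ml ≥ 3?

40

Go shell by shell, enumerating (l, ml) with ml ≥ 3:
n=4 → 1; n=5 → 3; n=6 → 6; n=7 → 10.
Orbitals: 1 + 3 + 6 + 10 = 20. Including both spin states (ms = ±1/2) gives 2 × 20 = 40 states.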